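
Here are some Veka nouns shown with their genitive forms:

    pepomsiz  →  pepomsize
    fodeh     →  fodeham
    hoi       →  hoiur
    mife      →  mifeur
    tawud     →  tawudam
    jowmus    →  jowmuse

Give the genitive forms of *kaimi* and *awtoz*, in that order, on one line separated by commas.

kaimiur, awtoze

Looking at the final sound of each stem: -e when the stem ends in a sibilant (*pepomsiz*, *jowmus*); -am when the stem ends in a non-sibilant consonant (*fodeh*, *tawud*); -ur when the stem ends in a vowel (*hoi*, *mife*).
*kaimi* — final sound /i/ (a vowel) → -ur → *kaimiur*.
*awtoz* — final sound /z/ (a sibilant) → -e → *awtoze*.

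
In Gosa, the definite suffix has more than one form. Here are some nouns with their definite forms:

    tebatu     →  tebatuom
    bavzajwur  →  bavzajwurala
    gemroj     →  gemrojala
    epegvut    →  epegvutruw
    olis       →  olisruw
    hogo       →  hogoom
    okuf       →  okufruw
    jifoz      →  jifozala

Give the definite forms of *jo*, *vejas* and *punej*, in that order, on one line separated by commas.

joom, vejasruw, punejala

Looking at the final sound of each stem: -ruw when the stem ends in a voiceless consonant (*epegvut*, *olis*, *okuf*); -ala when the stem ends in a voiced consonant (*bavzajwur*, *gemroj*, *jifoz*); -om when the stem ends in a vowel (*tebatu*, *hogo*).
*jo*: final sound = /o/, a vowel → -om → *joom*.
*vejas*: final sound = /s/, a voiceless consonant → -ruw → *vejasruw*.
*punej* — final sound /j/ (a voiced consonant) → -ala → *punejala*.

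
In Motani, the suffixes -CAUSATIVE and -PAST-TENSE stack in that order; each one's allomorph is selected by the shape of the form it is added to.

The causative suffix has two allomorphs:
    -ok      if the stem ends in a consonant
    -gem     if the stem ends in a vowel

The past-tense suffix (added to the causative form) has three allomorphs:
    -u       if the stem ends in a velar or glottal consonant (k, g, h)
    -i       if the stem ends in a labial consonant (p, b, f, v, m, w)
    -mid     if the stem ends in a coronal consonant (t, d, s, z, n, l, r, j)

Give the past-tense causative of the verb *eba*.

*eba* — final sound /a/ (a vowel) → -gem → *ebagem*.
The causative form *ebagem* — final consonant /m/ (labial) → -i → *ebagemi*.

ebagemi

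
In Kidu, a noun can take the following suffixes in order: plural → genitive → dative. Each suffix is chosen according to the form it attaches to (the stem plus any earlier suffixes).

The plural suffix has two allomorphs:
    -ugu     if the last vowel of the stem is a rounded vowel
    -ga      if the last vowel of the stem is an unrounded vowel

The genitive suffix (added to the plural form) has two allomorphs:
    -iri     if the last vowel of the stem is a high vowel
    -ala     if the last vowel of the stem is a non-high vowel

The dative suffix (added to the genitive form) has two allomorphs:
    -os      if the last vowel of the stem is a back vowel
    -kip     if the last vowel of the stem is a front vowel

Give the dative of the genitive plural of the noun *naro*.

narouguirikip

Since the last vowel of *naro* is /o/ (a rounded vowel), it takes -ugu, giving *narougu*.
The plural form *narougu* — last vowel /u/ (a high vowel) → -iri → *narouguiri*.
The genitive form *narouguiri*: last vowel = /i/, a front vowel → -kip → *narouguirikip*.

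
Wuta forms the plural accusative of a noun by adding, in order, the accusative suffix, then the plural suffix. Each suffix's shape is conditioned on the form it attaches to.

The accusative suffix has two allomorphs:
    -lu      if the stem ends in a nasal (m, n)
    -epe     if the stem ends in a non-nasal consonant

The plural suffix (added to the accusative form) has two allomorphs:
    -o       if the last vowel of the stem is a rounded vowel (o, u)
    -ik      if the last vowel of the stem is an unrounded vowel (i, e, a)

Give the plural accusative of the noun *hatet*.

hatetepeik

The final consonant of *hatet* is /t/, which is non-nasal, so the accusative suffix is -epe, giving *hatetepe*.
The last vowel of the accusative form *hatetepe* is /e/, which is an unrounded vowel, so the plural suffix is -ik, giving *hatetepeik*.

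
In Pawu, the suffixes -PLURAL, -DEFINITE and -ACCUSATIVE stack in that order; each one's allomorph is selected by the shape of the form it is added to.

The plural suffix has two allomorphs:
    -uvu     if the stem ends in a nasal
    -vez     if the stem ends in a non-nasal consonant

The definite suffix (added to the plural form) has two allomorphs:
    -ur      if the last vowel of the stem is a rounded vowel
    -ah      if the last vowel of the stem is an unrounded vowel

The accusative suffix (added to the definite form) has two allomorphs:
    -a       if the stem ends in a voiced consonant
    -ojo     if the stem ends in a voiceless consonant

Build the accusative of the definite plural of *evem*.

evemuvuura

*evem*: final consonant = /m/, a nasal → -uvu → *evemuvu*.
Since the last vowel of the plural form *evemuvu* is /u/ (a rounded vowel), it takes -ur, giving *evemuvuur*.
Since the final consonant of the definite form *evemuvuur* is /r/ (voiced), it takes -a, giving *evemuvuura*.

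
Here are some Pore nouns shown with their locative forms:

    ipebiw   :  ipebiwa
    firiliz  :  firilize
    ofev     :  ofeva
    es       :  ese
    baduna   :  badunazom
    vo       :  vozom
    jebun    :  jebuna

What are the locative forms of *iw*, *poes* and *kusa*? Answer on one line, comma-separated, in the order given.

Looking at the final sound of each stem: -e when the stem ends in a sibilant (*firiliz*, *es*); -a when the stem ends in a non-sibilant consonant (*ipebiw*, *ofev*, *jebun*); -zom when the stem ends in a vowel (*baduna*, *vo*).
Since the final sound of *iw* is /w/ (a non-sibilant consonant), it takes -a, giving *iwa*.
*poes* — final sound /s/ (a sibilant) → -e → *poese*.
*kusa* — final sound /a/ (a vowel) → -zom → *kusazom*.

iwa, poese, kusazom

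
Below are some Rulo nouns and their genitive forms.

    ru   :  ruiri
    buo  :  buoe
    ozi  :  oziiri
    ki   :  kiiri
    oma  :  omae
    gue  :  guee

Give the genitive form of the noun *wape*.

wapee

The pattern is height harmony: -iri when the last vowel of the stem is a high vowel (*ru*, *ozi*, *ki*); -e when the last vowel of the stem is a non-high vowel (*buo*, *oma*, *gue*).
The last vowel of *wape* is /e/, which is a non-high vowel, so the suffix is -e, giving *wapee*.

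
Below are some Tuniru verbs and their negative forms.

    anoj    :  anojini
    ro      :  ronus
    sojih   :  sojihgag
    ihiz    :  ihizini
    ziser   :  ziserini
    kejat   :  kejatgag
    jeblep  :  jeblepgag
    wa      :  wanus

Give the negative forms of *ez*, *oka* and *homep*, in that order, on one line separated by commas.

ezini, okanus, homepgag

The alternation tracks the final sound of the stem — -gag when the stem ends in a voiceless consonant (*sojih*, *kejat*, *jeblep*); -ini when the stem ends in a voiced consonant (*anoj*, *ihiz*, *ziser*); -nus when the stem ends in a vowel (*ro*, *wa*).
*ez*: final sound = /z/, a voiced consonant → -ini → *ezini*.
The final sound of *oka* is /a/, which is a vowel, so the suffix is -nus, giving *okanus*.
*homep*: final sound = /p/, a voiceless consonant → -gag → *homepgag*.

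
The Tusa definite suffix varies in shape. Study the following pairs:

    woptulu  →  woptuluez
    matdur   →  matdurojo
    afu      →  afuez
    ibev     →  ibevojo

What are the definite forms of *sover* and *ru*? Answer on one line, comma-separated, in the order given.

soverojo, ruez

The pattern is consonant vs. vowel: -ojo when the stem ends in a consonant (*matdur*, *ibev*); -ez when the stem ends in a vowel (*woptulu*, *afu*).
The final sound of *sover* is /r/, which is a consonant, so the suffix is -ojo, giving *soverojo*.
Since the final sound of *ru* is /u/ (a vowel), it takes -ez, giving *ruez*.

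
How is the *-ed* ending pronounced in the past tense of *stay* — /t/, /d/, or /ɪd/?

The stem *stay* ends in a voiced sound other than /d/.
The -ed suffix is realized as /ɪd/ after /t, d/; as /t/ after other voiceless consonants; and as /d/ after other voiced sounds.
So -ed on *stay* is pronounced /d/.

/d/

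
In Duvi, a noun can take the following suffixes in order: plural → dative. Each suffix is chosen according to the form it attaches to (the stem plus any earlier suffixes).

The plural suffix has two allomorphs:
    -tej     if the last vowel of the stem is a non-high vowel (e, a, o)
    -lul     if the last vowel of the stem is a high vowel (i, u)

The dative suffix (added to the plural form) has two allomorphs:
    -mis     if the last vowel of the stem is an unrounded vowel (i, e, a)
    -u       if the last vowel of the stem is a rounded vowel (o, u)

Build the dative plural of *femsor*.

femsortejmis

*femsor*: last vowel = /o/, a non-high vowel → -tej → *femsortej*.
The plural form *femsortej*: last vowel = /e/, an unrounded vowel → -mis → *femsortejmis*.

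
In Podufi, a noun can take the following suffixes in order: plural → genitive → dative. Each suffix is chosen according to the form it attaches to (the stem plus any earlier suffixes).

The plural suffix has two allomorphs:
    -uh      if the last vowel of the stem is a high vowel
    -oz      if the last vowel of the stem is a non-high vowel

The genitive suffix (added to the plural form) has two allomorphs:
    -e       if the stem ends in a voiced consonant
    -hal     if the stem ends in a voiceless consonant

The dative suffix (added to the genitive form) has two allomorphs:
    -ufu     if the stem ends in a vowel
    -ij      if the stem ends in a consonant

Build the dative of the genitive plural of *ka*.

*ka*: last vowel = /a/, a non-high vowel → -oz → *kaoz*.
The plural form *kaoz* — final consonant /z/ (voiced) → -e → *kaoze*.
The final sound of the genitive form *kaoze* is /e/, which is a vowel, so the dative suffix is -ufu, giving *kaozeufu*.

kaozeufu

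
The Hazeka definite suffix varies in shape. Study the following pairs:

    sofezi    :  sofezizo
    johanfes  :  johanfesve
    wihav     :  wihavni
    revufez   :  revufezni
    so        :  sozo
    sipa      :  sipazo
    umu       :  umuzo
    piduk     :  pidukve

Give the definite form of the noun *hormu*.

hormuzo

The alternation tracks the final sound of the stem — -ve when the stem ends in a voiceless consonant (*johanfes*, *piduk*); -ni when the stem ends in a voiced consonant (*wihav*, *revufez*); -zo when the stem ends in a vowel (*sofezi*, *so*, *sipa*, *umu*).
The final sound of *hormu* is /u/, which is a vowel, so the suffix is -zo, giving *hormuzo*.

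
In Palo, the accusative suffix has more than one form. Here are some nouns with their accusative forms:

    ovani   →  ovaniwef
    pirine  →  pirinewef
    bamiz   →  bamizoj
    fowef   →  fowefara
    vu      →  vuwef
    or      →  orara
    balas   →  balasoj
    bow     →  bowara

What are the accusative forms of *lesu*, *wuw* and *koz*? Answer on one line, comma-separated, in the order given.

The suffix is conditioned by the final sound: -oj when the stem ends in a sibilant (*bamiz*, *balas*); -ara when the stem ends in a non-sibilant consonant (*fowef*, *or*, *bow*); -wef when the stem ends in a vowel (*ovani*, *pirine*, *vu*).
The final sound of *lesu* is /u/, which is a vowel, so the suffix is -wef, giving *lesuwef*.
*wuw* — final sound /w/ (a non-sibilant consonant) → -ara → *wuwara*.
Since the final sound of *koz* is /z/ (a sibilant), it takes -oj, giving *kozoj*.

lesuwef, wuwara, kozoj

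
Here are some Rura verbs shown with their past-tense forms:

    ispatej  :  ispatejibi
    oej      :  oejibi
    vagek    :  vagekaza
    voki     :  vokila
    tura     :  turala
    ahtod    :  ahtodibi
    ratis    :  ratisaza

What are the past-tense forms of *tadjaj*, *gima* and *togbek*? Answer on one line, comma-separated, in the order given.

tadjajibi, gimala, togbekaza

Looking at the final sound of each stem: -aza when the stem ends in a voiceless consonant (*vagek*, *ratis*); -ibi when the stem ends in a voiced consonant (*ispatej*, *oej*, *ahtod*); -la when the stem ends in a vowel (*voki*, *tura*).
The final sound of *tadjaj* is /j/, which is a voiced consonant, so the suffix is -ibi, giving *tadjajibi*.
Since the final sound of *gima* is /a/ (a vowel), it takes -la, giving *gimala*.
*togbek* — final sound /k/ (a voiceless consonant) → -aza → *togbekaza*.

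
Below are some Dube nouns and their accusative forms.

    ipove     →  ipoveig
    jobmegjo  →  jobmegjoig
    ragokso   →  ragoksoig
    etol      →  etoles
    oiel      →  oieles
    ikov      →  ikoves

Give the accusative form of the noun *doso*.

dosoig

The alternation tracks the final sound of the stem — -es when the stem ends in a consonant (*etol*, *oiel*, *ikov*); -ig when the stem ends in a vowel (*ipove*, *jobmegjo*, *ragokso*).
*doso* — final sound /o/ (a vowel) → -ig → *dosoig*.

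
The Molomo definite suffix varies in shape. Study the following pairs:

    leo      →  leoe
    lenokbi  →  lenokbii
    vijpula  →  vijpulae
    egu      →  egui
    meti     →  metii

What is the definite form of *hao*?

The pattern is height harmony: -i when the last vowel of the stem is a high vowel (*lenokbi*, *egu*, *meti*); -e when the last vowel of the stem is a non-high vowel (*leo*, *vijpula*).
Since the last vowel of *hao* is /o/ (a non-high vowel), it takes -e, giving *haoe*.

haoe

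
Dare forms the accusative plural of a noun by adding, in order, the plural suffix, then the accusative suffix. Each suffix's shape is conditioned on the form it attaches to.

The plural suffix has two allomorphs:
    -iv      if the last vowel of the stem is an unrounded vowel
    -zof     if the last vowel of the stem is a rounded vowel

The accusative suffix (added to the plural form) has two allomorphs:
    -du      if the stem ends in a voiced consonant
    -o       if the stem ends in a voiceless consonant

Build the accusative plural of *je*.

jeivdu

Since the last vowel of *je* is /e/ (an unrounded vowel), it takes -iv, giving *jeiv*.
Since the final consonant of the plural form *jeiv* is /v/ (voiced), it takes -du, giving *jeivdu*.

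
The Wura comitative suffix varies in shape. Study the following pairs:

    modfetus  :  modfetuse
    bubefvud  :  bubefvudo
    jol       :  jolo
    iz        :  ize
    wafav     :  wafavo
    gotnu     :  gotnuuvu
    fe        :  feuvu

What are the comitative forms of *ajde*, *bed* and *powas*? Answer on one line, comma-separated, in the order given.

ajdeuvu, bedo, powase

The alternation tracks the final sound of the stem — -e when the stem ends in a sibilant (*modfetus*, *iz*); -o when the stem ends in a non-sibilant consonant (*bubefvud*, *jol*, *wafav*); -uvu when the stem ends in a vowel (*gotnu*, *fe*).
Since the final sound of *ajde* is /e/ (a vowel), it takes -uvu, giving *ajdeuvu*.
Since the final sound of *bed* is /d/ (a non-sibilant consonant), it takes -o, giving *bedo*.
*powas*: final sound = /s/, a sibilant → -e → *powase*.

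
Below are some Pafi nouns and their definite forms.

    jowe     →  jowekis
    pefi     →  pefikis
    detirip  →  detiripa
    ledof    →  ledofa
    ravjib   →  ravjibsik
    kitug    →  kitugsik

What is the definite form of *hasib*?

Looking at the final sound of each stem: -a when the stem ends in a voiceless consonant (*detirip*, *ledof*); -sik when the stem ends in a voiced consonant (*ravjib*, *kitug*); -kis when the stem ends in a vowel (*jowe*, *pefi*).
Since the final sound of *hasib* is /b/ (a voiced consonant), it takes -sik, giving *hasibsik*.

hasibsik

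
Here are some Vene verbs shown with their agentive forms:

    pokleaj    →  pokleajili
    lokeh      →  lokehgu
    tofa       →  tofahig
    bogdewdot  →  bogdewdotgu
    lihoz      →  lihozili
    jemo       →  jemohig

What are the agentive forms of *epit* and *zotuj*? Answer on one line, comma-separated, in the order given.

The suffix is conditioned by the final sound: -gu when the stem ends in a voiceless consonant (*lokeh*, *bogdewdot*); -ili when the stem ends in a voiced consonant (*pokleaj*, *lihoz*); -hig when the stem ends in a vowel (*tofa*, *jemo*).
Since the final sound of *epit* is /t/ (a voiceless consonant), it takes -gu, giving *epitgu*.
*zotuj*: final sound = /j/, a voiced consonant → -ili → *zotujili*.

epitgu, zotujili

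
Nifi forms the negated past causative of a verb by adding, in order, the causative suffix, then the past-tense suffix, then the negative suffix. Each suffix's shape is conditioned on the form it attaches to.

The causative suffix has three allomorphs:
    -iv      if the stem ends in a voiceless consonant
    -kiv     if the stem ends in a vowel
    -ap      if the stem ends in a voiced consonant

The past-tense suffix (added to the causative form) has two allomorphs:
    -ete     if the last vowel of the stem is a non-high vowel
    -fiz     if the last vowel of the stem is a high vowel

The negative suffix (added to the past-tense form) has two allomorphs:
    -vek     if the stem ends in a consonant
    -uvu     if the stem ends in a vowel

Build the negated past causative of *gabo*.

gabokivfizvek

Since the final sound of *gabo* is /o/ (a vowel), it takes -kiv, giving *gabokiv*.
The causative form *gabokiv* — last vowel /i/ (a high vowel) → -fiz → *gabokivfiz*.
The past-tense form *gabokivfiz*: final sound = /z/, a consonant → -vek → *gabokivfizvek*.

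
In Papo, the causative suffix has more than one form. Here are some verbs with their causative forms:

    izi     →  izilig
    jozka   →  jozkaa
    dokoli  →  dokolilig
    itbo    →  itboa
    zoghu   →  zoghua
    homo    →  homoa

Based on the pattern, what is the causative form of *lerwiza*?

lerwizaa

Looking at the last vowel of each stem: -lig when the last vowel of the stem is a front vowel (*izi*, *dokoli*); -a when the last vowel of the stem is a back vowel (*jozka*, *itbo*, *zoghu*, *homo*).
The last vowel of *lerwiza* is /a/, which is a back vowel, so the suffix is -a, giving *lerwizaa*.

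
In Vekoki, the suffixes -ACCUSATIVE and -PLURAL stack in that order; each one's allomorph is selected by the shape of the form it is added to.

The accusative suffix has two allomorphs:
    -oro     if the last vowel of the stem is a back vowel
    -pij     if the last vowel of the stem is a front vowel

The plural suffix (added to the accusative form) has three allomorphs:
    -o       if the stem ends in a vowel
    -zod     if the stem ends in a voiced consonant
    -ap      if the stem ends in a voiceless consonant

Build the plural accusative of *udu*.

uduoroo

*udu* — last vowel /u/ (a back vowel) → -oro → *uduoro*.
The accusative form *uduoro* — final sound /o/ (a vowel) → -o → *uduoroo*.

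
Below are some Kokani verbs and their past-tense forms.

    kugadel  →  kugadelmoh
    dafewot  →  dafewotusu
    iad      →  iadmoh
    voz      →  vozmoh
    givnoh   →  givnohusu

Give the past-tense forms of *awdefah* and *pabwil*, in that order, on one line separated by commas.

The pattern is voicing of the final consonant: -usu when the stem ends in a voiceless consonant (*dafewot*, *givnoh*); -moh when the stem ends in a voiced consonant (*kugadel*, *iad*, *voz*).
Since the final consonant of *awdefah* is /h/ (voiceless), it takes -usu, giving *awdefahusu*.
Since the final consonant of *pabwil* is /l/ (voiced), it takes -moh, giving *pabwilmoh*.

awdefahusu, pabwilmoh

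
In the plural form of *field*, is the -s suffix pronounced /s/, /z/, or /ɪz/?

/z/

The stem *field* ends in a voiced non-sibilant sound.
The plural suffix surfaces as /ɪz/ after sibilants, /s/ after other voiceless consonants, and /z/ after other voiced sounds.
So the plural -s on *field* is pronounced /z/.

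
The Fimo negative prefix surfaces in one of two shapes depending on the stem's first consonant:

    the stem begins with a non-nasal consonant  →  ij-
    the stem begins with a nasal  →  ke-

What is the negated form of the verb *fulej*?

ijfulej

Since the first consonant of *fulej* is /f/ (non-nasal), it takes ij-, giving *ijfulej*.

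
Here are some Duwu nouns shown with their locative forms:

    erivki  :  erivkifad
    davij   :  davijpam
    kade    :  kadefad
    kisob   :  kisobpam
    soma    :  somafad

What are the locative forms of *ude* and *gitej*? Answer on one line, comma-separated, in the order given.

The pattern is consonant vs. vowel: -pam when the stem ends in a consonant (*davij*, *kisob*); -fad when the stem ends in a vowel (*erivki*, *kade*, *soma*).
*ude* — final sound /e/ (a vowel) → -fad → *udefad*.
Since the final sound of *gitej* is /j/ (a consonant), it takes -pam, giving *gitejpam*.

udefad, gitejpam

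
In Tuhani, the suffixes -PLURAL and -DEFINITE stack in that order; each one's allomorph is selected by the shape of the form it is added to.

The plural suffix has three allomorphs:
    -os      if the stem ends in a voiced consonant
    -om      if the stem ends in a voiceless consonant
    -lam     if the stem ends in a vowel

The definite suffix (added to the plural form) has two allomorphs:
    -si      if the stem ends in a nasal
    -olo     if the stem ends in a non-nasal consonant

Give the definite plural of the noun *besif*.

besifomsi

*besif*: final sound = /f/, a voiceless consonant → -om → *besifom*.
The final consonant of the plural form *besifom* is /m/, which is a nasal, so the definite suffix is -si, giving *besifomsi*.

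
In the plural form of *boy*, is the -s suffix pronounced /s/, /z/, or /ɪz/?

The stem *boy* ends in a voiced non-sibilant sound.
The plural suffix surfaces as /ɪz/ after sibilants, /s/ after other voiceless consonants, and /z/ after other voiced sounds.
So the plural -s on *boy* is pronounced /z/.

/z/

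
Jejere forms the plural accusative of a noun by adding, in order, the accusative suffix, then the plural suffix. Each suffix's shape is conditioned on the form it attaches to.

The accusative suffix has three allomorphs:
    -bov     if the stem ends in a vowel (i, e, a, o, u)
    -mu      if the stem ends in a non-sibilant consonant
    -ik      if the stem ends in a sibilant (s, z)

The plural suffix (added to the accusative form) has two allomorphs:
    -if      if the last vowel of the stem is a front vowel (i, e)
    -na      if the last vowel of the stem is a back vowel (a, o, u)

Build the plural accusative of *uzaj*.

uzajmuna

Since the final sound of *uzaj* is /j/ (a non-sibilant consonant), it takes -mu, giving *uzajmu*.
The accusative form *uzajmu* — last vowel /u/ (a back vowel) → -na → *uzajmuna*.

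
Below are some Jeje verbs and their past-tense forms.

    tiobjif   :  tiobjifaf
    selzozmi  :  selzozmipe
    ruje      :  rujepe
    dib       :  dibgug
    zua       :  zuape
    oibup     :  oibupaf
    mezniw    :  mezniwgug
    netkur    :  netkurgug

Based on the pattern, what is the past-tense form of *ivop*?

ivopaf

Looking at the final sound of each stem: -af when the stem ends in a voiceless consonant (*tiobjif*, *oibup*); -gug when the stem ends in a voiced consonant (*dib*, *mezniw*, *netkur*); -pe when the stem ends in a vowel (*selzozmi*, *ruje*, *zua*).
*ivop* — final sound /p/ (a voiceless consonant) → -af → *ivopaf*.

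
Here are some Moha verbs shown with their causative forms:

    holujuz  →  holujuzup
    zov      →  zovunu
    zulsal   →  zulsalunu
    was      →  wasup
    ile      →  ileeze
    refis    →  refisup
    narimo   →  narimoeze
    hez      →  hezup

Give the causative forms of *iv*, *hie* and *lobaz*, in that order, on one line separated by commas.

The alternation tracks the final sound of the stem — -up when the stem ends in a sibilant (*holujuz*, *was*, *refis*, *hez*); -unu when the stem ends in a non-sibilant consonant (*zov*, *zulsal*); -eze when the stem ends in a vowel (*ile*, *narimo*).
Since the final sound of *iv* is /v/ (a non-sibilant consonant), it takes -unu, giving *ivunu*.
Since the final sound of *hie* is /e/ (a vowel), it takes -eze, giving *hieeze*.
Since the final sound of *lobaz* is /z/ (a sibilant), it takes -up, giving *lobazup*.

ivunu, hieeze, lobazup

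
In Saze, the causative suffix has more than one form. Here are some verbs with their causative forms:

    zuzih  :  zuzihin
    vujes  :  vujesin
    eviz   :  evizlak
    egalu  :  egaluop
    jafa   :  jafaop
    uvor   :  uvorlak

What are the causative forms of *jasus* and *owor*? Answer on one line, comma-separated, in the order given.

jasusin, oworlak

The suffix is conditioned by the final sound: -in when the stem ends in a voiceless consonant (*zuzih*, *vujes*); -lak when the stem ends in a voiced consonant (*eviz*, *uvor*); -op when the stem ends in a vowel (*egalu*, *jafa*).
*jasus* — final sound /s/ (a voiceless consonant) → -in → *jasusin*.
*owor*: final sound = /r/, a voiced consonant → -lak → *oworlak*.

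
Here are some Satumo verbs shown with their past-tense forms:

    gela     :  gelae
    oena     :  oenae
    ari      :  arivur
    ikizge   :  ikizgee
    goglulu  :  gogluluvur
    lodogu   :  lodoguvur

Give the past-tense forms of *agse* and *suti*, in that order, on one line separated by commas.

Looking at the last vowel of each stem: -vur when the last vowel of the stem is a high vowel (*ari*, *goglulu*, *lodogu*); -e when the last vowel of the stem is a non-high vowel (*gela*, *oena*, *ikizge*).
*agse* — last vowel /e/ (a non-high vowel) → -e → *agsee*.
*suti*: last vowel = /i/, a high vowel → -vur → *sutivur*.

agsee, sutivur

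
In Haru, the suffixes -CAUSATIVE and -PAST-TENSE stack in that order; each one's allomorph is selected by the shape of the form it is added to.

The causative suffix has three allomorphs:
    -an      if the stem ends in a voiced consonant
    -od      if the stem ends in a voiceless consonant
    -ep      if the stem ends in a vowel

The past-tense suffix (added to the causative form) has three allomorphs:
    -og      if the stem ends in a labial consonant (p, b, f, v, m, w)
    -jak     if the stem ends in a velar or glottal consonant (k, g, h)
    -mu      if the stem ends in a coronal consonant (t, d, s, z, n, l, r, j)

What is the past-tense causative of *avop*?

The final sound of *avop* is /p/, which is a voiceless consonant, so the causative suffix is -od, giving *avopod*.
The final consonant of the causative form *avopod* is /d/, which is coronal, so the past-tense suffix is -mu, giving *avopodmu*.

avopodmu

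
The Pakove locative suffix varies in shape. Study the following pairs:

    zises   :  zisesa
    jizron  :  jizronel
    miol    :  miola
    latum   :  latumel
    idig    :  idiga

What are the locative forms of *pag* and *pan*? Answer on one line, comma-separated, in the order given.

The alternation tracks the final consonant of the stem — -el when the stem ends in a nasal (*jizron*, *latum*); -a when the stem ends in a non-nasal consonant (*zises*, *miol*, *idig*).
The final consonant of *pag* is /g/, which is non-nasal, so the suffix is -a, giving *paga*.
*pan* — final consonant /n/ (a nasal) → -el → *panel*.

paga, panel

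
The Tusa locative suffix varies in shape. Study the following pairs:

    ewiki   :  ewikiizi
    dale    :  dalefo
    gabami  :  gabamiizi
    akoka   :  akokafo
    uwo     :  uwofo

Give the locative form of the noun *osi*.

Looking at the last vowel of each stem: -izi when the last vowel of the stem is a high vowel (*ewiki*, *gabami*); -fo when the last vowel of the stem is a non-high vowel (*dale*, *akoka*, *uwo*).
*osi* — last vowel /i/ (a high vowel) → -izi → *osiizi*.

osiizi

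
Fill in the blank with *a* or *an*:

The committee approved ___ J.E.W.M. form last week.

a

The indefinite article is chosen by the initial *sound* of the following word, not its spelling.
The initialism *J.E.W.M.* is read letter by letter; the first letter, J, is pronounced /dʒeɪ/, which begins with a consonant sound.
So the article is *a*: The committee approved a J.E.W.M. form last week.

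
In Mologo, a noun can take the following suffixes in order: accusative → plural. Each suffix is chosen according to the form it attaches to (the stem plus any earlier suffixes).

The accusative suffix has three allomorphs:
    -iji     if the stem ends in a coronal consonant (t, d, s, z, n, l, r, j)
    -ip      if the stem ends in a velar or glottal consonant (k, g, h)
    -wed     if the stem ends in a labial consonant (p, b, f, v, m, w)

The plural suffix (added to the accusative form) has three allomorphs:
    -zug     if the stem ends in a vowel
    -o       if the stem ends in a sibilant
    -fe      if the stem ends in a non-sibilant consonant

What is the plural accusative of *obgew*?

obgewwedfe

The final consonant of *obgew* is /w/, which is labial, so the accusative suffix is -wed, giving *obgewwed*.
The accusative form *obgewwed*: final sound = /d/, a non-sibilant consonant → -fe → *obgewwedfe*.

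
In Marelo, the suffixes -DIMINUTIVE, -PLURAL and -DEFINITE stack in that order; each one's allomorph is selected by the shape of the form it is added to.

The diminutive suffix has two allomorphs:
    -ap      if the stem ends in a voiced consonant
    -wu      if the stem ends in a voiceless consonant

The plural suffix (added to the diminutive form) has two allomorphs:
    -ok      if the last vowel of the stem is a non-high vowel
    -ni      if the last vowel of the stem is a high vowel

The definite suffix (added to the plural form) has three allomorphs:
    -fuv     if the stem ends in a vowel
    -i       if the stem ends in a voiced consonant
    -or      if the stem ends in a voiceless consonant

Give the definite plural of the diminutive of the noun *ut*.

*ut*: final consonant = /t/, voiceless → -wu → *utwu*.
The diminutive form *utwu*: last vowel = /u/, a high vowel → -ni → *utwuni*.
Since the final sound of the plural form *utwuni* is /i/ (a vowel), it takes -fuv, giving *utwunifuv*.

utwunifuv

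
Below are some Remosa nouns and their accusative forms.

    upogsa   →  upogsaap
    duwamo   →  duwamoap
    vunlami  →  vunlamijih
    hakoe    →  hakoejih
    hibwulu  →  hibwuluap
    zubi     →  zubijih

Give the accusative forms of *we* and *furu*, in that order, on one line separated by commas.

wejih, furuap

Looking at the last vowel of each stem: -jih when the last vowel of the stem is a front vowel (*vunlami*, *hakoe*, *zubi*); -ap when the last vowel of the stem is a back vowel (*upogsa*, *duwamo*, *hibwulu*).
Since the last vowel of *we* is /e/ (a front vowel), it takes -jih, giving *wejih*.
*furu*: last vowel = /u/, a back vowel → -ap → *furuap*.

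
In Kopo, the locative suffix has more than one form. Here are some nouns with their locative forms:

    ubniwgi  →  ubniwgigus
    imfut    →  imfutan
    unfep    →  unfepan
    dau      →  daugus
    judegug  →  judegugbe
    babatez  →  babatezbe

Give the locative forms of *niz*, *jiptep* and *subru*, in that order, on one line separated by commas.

The pattern is voicing of the final sound: -an when the stem ends in a voiceless consonant (*imfut*, *unfep*); -be when the stem ends in a voiced consonant (*judegug*, *babatez*); -gus when the stem ends in a vowel (*ubniwgi*, *dau*).
*niz* — final sound /z/ (a voiced consonant) → -be → *nizbe*.
The final sound of *jiptep* is /p/, which is a voiceless consonant, so the suffix is -an, giving *jiptepan*.
The final sound of *subru* is /u/, which is a vowel, so the suffix is -gus, giving *subrugus*.

nizbe, jiptepan, subrugus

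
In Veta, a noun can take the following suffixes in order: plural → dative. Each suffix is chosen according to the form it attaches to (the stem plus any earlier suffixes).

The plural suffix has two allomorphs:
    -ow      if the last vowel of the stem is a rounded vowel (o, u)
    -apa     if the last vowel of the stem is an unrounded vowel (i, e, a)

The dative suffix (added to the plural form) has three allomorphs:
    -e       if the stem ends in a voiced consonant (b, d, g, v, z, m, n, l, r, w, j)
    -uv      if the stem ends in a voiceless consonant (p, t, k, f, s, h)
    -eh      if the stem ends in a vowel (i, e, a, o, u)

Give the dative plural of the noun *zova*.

zovaapaeh

*zova* — last vowel /a/ (an unrounded vowel) → -apa → *zovaapa*.
The final sound of the plural form *zovaapa* is /a/, which is a vowel, so the dative suffix is -eh, giving *zovaapaeh*.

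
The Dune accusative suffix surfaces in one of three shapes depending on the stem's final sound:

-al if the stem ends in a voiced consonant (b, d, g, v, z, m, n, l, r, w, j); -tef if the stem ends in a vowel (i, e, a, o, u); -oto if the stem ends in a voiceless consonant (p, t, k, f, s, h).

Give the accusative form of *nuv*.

*nuv* — final sound /v/ (a voiced consonant) → -al → *nuval*.

nuval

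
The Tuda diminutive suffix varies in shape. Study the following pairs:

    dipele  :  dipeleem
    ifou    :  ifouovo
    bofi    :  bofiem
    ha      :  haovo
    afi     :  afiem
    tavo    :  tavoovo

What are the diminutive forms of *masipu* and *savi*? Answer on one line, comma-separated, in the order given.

masipuovo, saviem

The alternation tracks the last vowel of the stem — -em when the last vowel of the stem is a front vowel (*dipele*, *bofi*, *afi*); -ovo when the last vowel of the stem is a back vowel (*ifou*, *ha*, *tavo*).
The last vowel of *masipu* is /u/, which is a back vowel, so the suffix is -ovo, giving *masipuovo*.
*savi*: last vowel = /i/, a front vowel → -em → *saviem*.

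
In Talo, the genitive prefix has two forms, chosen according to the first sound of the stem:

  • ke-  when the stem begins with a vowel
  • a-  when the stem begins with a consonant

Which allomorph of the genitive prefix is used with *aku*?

ke-

*aku*: first sound = /a/, a vowel → ke-.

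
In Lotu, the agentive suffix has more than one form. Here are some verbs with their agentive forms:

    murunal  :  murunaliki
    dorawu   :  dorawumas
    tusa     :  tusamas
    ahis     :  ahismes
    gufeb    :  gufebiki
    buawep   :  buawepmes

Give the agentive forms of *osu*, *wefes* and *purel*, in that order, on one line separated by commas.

The alternation tracks the final sound of the stem — -mes when the stem ends in a voiceless consonant (*ahis*, *buawep*); -iki when the stem ends in a voiced consonant (*murunal*, *gufeb*); -mas when the stem ends in a vowel (*dorawu*, *tusa*).
The final sound of *osu* is /u/, which is a vowel, so the suffix is -mas, giving *osumas*.
*wefes* — final sound /s/ (a voiceless consonant) → -mes → *wefesmes*.
Since the final sound of *purel* is /l/ (a voiced consonant), it takes -iki, giving *pureliki*.

osumas, wefesmes, pureliki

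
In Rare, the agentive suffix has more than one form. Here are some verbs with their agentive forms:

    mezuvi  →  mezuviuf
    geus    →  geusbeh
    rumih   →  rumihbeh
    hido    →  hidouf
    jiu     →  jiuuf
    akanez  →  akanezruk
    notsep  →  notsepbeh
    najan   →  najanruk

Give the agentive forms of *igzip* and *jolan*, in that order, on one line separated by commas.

The alternation tracks the final sound of the stem — -beh when the stem ends in a voiceless consonant (*geus*, *rumih*, *notsep*); -ruk when the stem ends in a voiced consonant (*akanez*, *najan*); -uf when the stem ends in a vowel (*mezuvi*, *hido*, *jiu*).
*igzip* — final sound /p/ (a voiceless consonant) → -beh → *igzipbeh*.
The final sound of *jolan* is /n/, which is a voiced consonant, so the suffix is -ruk, giving *jolanruk*.

igzipbeh, jolanruk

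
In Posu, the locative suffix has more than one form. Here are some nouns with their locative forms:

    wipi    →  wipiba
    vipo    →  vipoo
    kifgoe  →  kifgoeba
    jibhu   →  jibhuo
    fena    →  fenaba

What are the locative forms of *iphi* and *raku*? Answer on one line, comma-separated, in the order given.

The alternation tracks the last vowel of the stem — -o when the last vowel of the stem is a rounded vowel (*vipo*, *jibhu*); -ba when the last vowel of the stem is an unrounded vowel (*wipi*, *kifgoe*, *fena*).
The last vowel of *iphi* is /i/, which is an unrounded vowel, so the suffix is -ba, giving *iphiba*.
*raku* — last vowel /u/ (a rounded vowel) → -o → *rakuo*.

iphiba, rakuo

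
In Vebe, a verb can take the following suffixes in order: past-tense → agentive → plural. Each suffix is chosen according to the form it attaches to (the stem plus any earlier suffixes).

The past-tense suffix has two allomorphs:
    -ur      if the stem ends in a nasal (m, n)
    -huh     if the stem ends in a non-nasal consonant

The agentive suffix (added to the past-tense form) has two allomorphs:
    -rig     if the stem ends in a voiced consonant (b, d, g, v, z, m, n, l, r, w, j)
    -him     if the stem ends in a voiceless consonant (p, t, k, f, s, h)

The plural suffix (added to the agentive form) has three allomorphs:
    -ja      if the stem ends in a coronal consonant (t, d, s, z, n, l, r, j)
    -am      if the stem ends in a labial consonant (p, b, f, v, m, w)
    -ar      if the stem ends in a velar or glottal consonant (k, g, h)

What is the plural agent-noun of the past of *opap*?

opaphuhhimam

Since the final consonant of *opap* is /p/ (non-nasal), it takes -huh, giving *opaphuh*.
The past-tense form *opaphuh*: final consonant = /h/, voiceless → -him → *opaphuhhim*.
The final consonant of the agentive form *opaphuhhim* is /m/, which is labial, so the plural suffix is -am, giving *opaphuhhimam*.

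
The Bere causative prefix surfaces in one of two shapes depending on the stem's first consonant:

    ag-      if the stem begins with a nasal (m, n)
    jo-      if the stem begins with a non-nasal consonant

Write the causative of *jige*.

jojige

Since the first consonant of *jige* is /j/ (non-nasal), it takes jo-, giving *jojige*.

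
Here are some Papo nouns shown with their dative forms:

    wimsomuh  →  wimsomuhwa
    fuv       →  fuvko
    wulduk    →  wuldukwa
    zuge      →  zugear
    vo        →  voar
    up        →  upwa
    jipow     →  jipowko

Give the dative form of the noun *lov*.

The alternation tracks the final sound of the stem — -wa when the stem ends in a voiceless consonant (*wimsomuh*, *wulduk*, *up*); -ko when the stem ends in a voiced consonant (*fuv*, *jipow*); -ar when the stem ends in a vowel (*zuge*, *vo*).
*lov* — final sound /v/ (a voiced consonant) → -ko → *lovko*.

lovko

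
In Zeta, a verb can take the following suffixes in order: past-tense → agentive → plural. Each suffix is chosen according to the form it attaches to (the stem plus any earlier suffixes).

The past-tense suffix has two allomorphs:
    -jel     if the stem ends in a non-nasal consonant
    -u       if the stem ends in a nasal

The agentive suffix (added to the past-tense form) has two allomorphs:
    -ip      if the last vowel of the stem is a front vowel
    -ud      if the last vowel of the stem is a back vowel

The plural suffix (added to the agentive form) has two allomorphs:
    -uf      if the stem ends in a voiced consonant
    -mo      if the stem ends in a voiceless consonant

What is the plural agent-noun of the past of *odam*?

The final consonant of *odam* is /m/, which is a nasal, so the past-tense suffix is -u, giving *odamu*.
Since the last vowel of the past-tense form *odamu* is /u/ (a back vowel), it takes -ud, giving *odamuud*.
Since the final consonant of the agentive form *odamuud* is /d/ (voiced), it takes -uf, giving *odamuuduf*.

odamuuduf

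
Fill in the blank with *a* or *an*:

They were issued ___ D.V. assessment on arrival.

The indefinite article is chosen by the initial *sound* of the following word, not its spelling.
The initialism *D.V.* is read letter by letter; the first letter, D, is pronounced /diː/, which begins with a consonant sound.
So the article is *a*: They were issued a D.V. assessment on arrival.

a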